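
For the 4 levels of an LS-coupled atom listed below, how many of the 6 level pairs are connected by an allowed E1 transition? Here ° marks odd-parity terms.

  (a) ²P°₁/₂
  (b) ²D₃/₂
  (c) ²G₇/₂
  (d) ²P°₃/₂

2

(a)–(b): allowed.
(a)–(c): forbidden (ΔL, ΔJ).
(a)–(d): forbidden (parity).
(b)–(c): forbidden (parity, ΔL, ΔJ).
(b)–(d): allowed.
(c)–(d): forbidden (ΔL, ΔJ).
Allowed pairs: 2 of 6.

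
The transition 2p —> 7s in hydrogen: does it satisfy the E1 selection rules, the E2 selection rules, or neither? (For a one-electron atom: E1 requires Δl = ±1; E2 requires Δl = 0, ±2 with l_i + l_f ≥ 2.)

E1

Δl = 0 − 1 = -1; l_i + l_f = 1.
E1 (Δl = ±1): satisfied.
E2 (Δl = 0,±2, l_i+l_f ≥ 2): not satisfied.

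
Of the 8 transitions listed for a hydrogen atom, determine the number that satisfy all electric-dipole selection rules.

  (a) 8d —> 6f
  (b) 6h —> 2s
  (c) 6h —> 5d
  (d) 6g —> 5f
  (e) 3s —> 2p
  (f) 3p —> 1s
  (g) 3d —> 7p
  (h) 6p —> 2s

(a) allowed
(b) forbidden — Δl = -5 (E1 requires Δl = ±1)
(c) forbidden — Δl = -3 (E1 requires Δl = ±1)
(d) allowed
(e) allowed
(f) allowed
(g) allowed
(h) allowed
Total allowed: 6 of 8.

6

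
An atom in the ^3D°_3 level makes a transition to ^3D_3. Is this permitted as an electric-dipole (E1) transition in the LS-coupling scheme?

allowed

Parity must change: odd → even — ✓.
ΔS = 0: S: 1 → 1 — ✓.
ΔJ = 0, ±1 (not J=0↔0): J: 3 → 3, ΔJ = +0 — ✓.
ΔL = 0, ±1 (not L=0↔0): L: 2 → 2, ΔL = +0 — ✓.
All four E1 rules are satisfied.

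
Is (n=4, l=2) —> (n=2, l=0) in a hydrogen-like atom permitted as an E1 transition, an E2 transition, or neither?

Δl = 0 − 2 = -2; l_i + l_f = 2.
E1 (Δl = ±1): not satisfied.
E2 (Δl = 0,±2, l_i+l_f ≥ 2): satisfied.

E2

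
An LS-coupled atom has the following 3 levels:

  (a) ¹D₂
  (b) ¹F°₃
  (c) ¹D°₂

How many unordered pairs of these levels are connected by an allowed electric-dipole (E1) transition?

2

(a)–(b): allowed.
(a)–(c): allowed.
(b)–(c): forbidden (parity).
Allowed pairs: 2 of 3.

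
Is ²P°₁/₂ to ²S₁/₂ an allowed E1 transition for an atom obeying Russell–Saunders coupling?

allowed

Parity must change: odd → even — ok.
ΔL = 0, ±1 (not L=0↔0): L: 1 → 0, ΔL = -1 — ok.
ΔS = 0: S: 1/2 → 1/2 — ok.
ΔJ = 0, ±1 (not J=0↔0): J: 1/2 → 1/2, ΔJ = +0 — ok.
All four E1 rules are satisfied.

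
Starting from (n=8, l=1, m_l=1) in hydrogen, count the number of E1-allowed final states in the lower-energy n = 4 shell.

E1 requires Δl = ±1, so l_f ∈ {0, 2}; with 0 ≤ l_f ≤ n_f−1 = 3, the allowed l_f values are {0, 2}.
For l_f = 0: m_f ∈ {m_i−1, m_i, m_i+1} ∩ [−0, 0] = {0} → 1 state.
For l_f = 2: m_f ∈ {m_i−1, m_i, m_i+1} ∩ [−2, 2] = {0, 1, 2} → 3 states.
Total: 4.

4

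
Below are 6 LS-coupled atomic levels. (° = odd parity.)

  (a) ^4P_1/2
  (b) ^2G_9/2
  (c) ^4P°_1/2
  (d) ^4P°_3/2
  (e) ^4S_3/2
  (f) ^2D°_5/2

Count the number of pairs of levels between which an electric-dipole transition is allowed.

4

(a)–(b): forbidden (parity, ΔS, ΔL, ΔJ).
(a)–(c): allowed.
(a)–(d): allowed.
(a)–(e): forbidden (parity).
(a)–(f): forbidden (ΔS, ΔJ).
(b)–(c): forbidden (ΔS, ΔL, ΔJ).
(b)–(d): forbidden (ΔS, ΔL, ΔJ).
(b)–(e): forbidden (parity, ΔS, ΔL, ΔJ).
(b)–(f): forbidden (ΔL, ΔJ).
(c)–(d): forbidden (parity).
(c)–(e): allowed.
(c)–(f): forbidden (parity, ΔS, ΔJ).
(d)–(e): allowed.
(d)–(f): forbidden (parity, ΔS).
(e)–(f): forbidden (ΔS, ΔL).
Allowed pairs: 4 of 15.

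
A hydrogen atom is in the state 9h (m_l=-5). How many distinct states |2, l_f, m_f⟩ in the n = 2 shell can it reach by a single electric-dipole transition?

E1 requires l_f ∈ {4, 6}, but neither lies in [0, 1], so no final state is reachable.
Total: 0.

0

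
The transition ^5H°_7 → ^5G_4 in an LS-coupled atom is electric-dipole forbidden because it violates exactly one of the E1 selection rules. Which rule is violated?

the ΔJ = 0, ±1 rule

Parity must change: odd → even — passes.
ΔS = 0: S: 2 → 2 — passes.
ΔL = 0, ±1 (not L=0↔0): L: 5 → 4, ΔL = -1 — passes.
ΔJ = 0, ±1 (not J=0↔0): J: 7 → 4, ΔJ = -3 — fails.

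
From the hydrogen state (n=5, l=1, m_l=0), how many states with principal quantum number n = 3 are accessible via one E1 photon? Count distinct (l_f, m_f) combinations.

E1 requires Δl = ±1, so l_f ∈ {0, 2}; with 0 ≤ l_f ≤ n_f−1 = 2, the allowed l_f values are {0, 2}.
For l_f = 0: m_f ∈ {m_i−1, m_i, m_i+1} ∩ [−0, 0] = {0} → 1 state.
For l_f = 2: m_f ∈ {m_i−1, m_i, m_i+1} ∩ [−2, 2] = {-1, 0, 1} → 3 states.
Total: 4.

4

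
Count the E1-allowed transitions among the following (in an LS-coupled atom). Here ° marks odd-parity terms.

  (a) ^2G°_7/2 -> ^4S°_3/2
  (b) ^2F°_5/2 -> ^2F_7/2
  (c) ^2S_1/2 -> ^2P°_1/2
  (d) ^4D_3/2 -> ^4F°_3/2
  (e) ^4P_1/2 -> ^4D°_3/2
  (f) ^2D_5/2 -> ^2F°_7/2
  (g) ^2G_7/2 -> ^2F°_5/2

(a) forbidden (parity, ΔS, ΔL, ΔJ fail)
(b) allowed
(c) allowed
(d) allowed
(e) allowed
(f) allowed
(g) allowed
Total allowed: 6 of 7.

6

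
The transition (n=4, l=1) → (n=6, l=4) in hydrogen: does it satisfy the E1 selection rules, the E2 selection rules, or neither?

neither

Δl = 4 − 1 = +3; l_i + l_f = 5.
E1 (Δl = ±1): not satisfied.
E2 (Δl = 0,±2, l_i+l_f ≥ 2): not satisfied.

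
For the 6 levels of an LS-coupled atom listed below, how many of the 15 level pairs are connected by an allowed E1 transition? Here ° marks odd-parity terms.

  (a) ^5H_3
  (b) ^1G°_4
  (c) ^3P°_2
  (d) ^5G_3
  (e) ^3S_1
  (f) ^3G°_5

1

(a)–(b): forbidden (ΔS).
(a)–(c): forbidden (ΔS, ΔL).
(a)–(d): forbidden (parity).
(a)–(e): forbidden (parity, ΔS, ΔL, ΔJ).
(a)–(f): forbidden (ΔS, ΔJ).
(b)–(c): forbidden (parity, ΔS, ΔL, ΔJ).
(b)–(d): forbidden (ΔS).
(b)–(e): forbidden (ΔS, ΔL, ΔJ).
(b)–(f): forbidden (parity, ΔS).
(c)–(d): forbidden (ΔS, ΔL).
(c)–(e): allowed.
(c)–(f): forbidden (parity, ΔL, ΔJ).
(d)–(e): forbidden (parity, ΔS, ΔL, ΔJ).
(d)–(f): forbidden (ΔS, ΔJ).
(e)–(f): forbidden (ΔL, ΔJ).
Allowed pairs: 1 of 15.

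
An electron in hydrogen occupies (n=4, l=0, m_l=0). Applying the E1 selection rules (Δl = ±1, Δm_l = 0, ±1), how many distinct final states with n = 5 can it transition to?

E1 requires Δl = ±1, so l_f ∈ {-1, 1}; with 0 ≤ l_f ≤ n_f−1 = 4, the allowed l_f values are {1}.
For l_f = 1: m_f ∈ {m_i−1, m_i, m_i+1} ∩ [−1, 1] = {-1, 0, 1} → 3 states.
Total: 3.

3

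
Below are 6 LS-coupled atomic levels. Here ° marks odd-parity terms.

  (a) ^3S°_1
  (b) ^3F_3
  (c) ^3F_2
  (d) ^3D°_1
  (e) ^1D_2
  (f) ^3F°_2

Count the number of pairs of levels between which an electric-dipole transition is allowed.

(a)–(b): forbidden (ΔL, ΔJ).
(a)–(c): forbidden (ΔL).
(a)–(d): forbidden (parity, ΔL).
(a)–(e): forbidden (ΔS, ΔL).
(a)–(f): forbidden (parity, ΔL).
(b)–(c): forbidden (parity).
(b)–(d): forbidden (ΔJ).
(b)–(e): forbidden (parity, ΔS).
(b)–(f): allowed.
(c)–(d): allowed.
(c)–(e): forbidden (parity, ΔS).
(c)–(f): allowed.
(d)–(e): forbidden (ΔS).
(d)–(f): forbidden (parity).
(e)–(f): forbidden (ΔS).
Allowed pairs: 3 of 15.

3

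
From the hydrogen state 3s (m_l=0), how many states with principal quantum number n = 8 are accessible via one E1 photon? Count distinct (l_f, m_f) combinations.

3

E1 requires Δl = ±1, so l_f ∈ {-1, 1}; with 0 ≤ l_f ≤ n_f−1 = 7, the allowed l_f values are {1}.
For l_f = 1: m_f ∈ {m_i−1, m_i, m_i+1} ∩ [−1, 1] = {-1, 0, 1} → 3 states.
Total: 3.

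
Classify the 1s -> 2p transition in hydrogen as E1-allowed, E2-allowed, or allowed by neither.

Δl = 1 − 0 = +1; l_i + l_f = 1.
E1 (Δl = ±1): satisfied.
E2 (Δl = 0,±2, l_i+l_f ≥ 2): not satisfied.

E1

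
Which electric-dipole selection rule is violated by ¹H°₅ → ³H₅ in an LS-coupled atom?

Reading off the term symbols: S 0→1, L 5→5, J 5→5, parity odd→even.
ΔJ = 0, ±1 (not J=0↔0): J: 5 → 5, ΔJ = +0 — ✓.
Parity must change: odd → even — ✓.
ΔS = 0: S: 0 → 1 — ✗.
ΔL = 0, ±1 (not L=0↔0): L: 5 → 5, ΔL = +0 — ✓.

the ΔS = 0 rule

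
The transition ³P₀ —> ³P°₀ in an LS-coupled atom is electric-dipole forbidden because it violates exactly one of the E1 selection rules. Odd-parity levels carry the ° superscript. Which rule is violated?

ΔL = 0, ±1 (not L=0↔0): L: 1 → 1, ΔL = +0 — ✓.
ΔS = 0: S: 1 → 1 — ✓.
Parity must change: even → odd — ✓.
ΔJ = 0, ±1 (not J=0↔0): J: 0 → 0, ΔJ = +0 — ✗.

the J=0 ↔ J=0 exclusion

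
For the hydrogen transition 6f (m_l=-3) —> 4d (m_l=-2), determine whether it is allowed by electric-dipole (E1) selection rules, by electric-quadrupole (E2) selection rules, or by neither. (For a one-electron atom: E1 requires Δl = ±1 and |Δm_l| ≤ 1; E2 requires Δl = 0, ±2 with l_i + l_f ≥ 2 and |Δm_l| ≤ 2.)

Δl = 2 − 3 = -1; l_i + l_f = 5.
Δm_l = +1.
E1 (Δl = ±1, |Δm_l| ≤ 1): satisfied.
E2 (Δl = 0,±2, l_i+l_f ≥ 2, |Δm_l| ≤ 2): not satisfied.

E1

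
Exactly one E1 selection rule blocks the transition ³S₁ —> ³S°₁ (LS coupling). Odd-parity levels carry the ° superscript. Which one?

the L=0 ↔ L=0 exclusion

Reading off the term symbols: S 1→1, L 0→0, J 1→1, parity even→odd.
Parity must change: even → odd — satisfied.
ΔS = 0: S: 1 → 1 — satisfied.
ΔL = 0, ±1 (not L=0↔0): L: 0 → 0, ΔL = +0 — violated.
ΔJ = 0, ±1 (not J=0↔0): J: 1 → 1, ΔJ = +0 — satisfied.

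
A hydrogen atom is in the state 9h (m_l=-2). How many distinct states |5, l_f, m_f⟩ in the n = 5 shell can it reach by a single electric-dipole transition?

3

E1 requires Δl = ±1, so l_f ∈ {4, 6}; with 0 ≤ l_f ≤ n_f−1 = 4, the allowed l_f values are {4}.
For l_f = 4: m_f ∈ {m_i−1, m_i, m_i+1} ∩ [−4, 4] = {-3, -2, -1} → 3 states.
Total: 3.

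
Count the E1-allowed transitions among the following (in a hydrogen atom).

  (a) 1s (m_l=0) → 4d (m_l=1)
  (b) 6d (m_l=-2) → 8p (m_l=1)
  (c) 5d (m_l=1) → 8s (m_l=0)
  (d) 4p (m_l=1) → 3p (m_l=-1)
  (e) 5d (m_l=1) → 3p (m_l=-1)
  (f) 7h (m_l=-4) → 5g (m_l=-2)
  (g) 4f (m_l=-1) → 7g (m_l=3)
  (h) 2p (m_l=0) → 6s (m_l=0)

1

(a) forbidden — Δl = +2 (E1 requires Δl = ±1)
(b) forbidden — Δm_l = +3 (E1 requires Δm_l = 0, ±1)
(c) forbidden — Δl = -2 (E1 requires Δl = ±1)
(d) forbidden — Δl = +0 (E1 requires Δl = ±1); Δm_l = -2 (E1 requires Δm_l = 0, ±1)
(e) forbidden — Δm_l = -2 (E1 requires Δm_l = 0, ±1)
(f) forbidden — Δm_l = +2 (E1 requires Δm_l = 0, ±1)
(g) forbidden — Δm_l = +4 (E1 requires Δm_l = 0, ±1)
(h) allowed
Total allowed: 1 of 8.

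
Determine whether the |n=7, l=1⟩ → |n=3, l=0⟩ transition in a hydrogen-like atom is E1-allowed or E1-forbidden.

Initial l = 1, final l = 0, so Δl = -1. E1 requires Δl = ±1: ✓.
All E1 selection rules are satisfied.

allowed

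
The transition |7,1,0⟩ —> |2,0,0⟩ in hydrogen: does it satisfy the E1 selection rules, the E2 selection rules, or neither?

E1

Δl = 0 − 1 = -1; l_i + l_f = 1.
Δm_l = +0.
E1 (Δl = ±1, |Δm_l| ≤ 1): satisfied.
E2 (Δl = 0,±2, l_i+l_f ≥ 2, |Δm_l| ≤ 2): not satisfied.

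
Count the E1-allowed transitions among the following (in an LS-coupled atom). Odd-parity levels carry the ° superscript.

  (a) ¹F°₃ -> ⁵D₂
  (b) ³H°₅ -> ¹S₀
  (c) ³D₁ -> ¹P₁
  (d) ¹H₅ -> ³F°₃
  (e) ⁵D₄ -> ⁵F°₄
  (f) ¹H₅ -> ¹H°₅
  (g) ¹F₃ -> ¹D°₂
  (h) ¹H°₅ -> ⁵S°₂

3

(a) forbidden (ΔS fails)
(b) forbidden (ΔS, ΔL, ΔJ fail)
(c) forbidden (parity, ΔS fail)
(d) forbidden (ΔS, ΔL, ΔJ fail)
(e) allowed
(f) allowed
(g) allowed
(h) forbidden (parity, ΔS, ΔL, ΔJ fail)
Total allowed: 3 of 8.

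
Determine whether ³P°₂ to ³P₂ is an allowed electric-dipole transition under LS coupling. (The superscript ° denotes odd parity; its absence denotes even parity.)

allowed

Initial level: S=1, L=1, J=2, parity odd. Final level: S=1, L=1, J=2, parity even.
Parity must change: odd → even — ok.
ΔS = 0: S: 1 → 1 — ok.
ΔL = 0, ±1 (not L=0↔0): L: 1 → 1, ΔL = +0 — ok.
ΔJ = 0, ±1 (not J=0↔0): J: 2 → 2, ΔJ = +0 — ok.
All four E1 rules are satisfied.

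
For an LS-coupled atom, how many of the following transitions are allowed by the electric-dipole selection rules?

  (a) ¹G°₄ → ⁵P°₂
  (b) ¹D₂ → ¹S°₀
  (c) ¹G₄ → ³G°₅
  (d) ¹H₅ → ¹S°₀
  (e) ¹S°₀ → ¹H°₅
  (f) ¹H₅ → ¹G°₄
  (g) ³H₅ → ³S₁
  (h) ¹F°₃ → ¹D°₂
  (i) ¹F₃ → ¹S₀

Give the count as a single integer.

(a) forbidden (parity, ΔS, ΔL, ΔJ fail)
(b) forbidden (ΔL, ΔJ fail)
(c) forbidden (ΔS fails)
(d) forbidden (ΔL, ΔJ fail)
(e) forbidden (parity, ΔL, ΔJ fail)
(f) allowed
(g) forbidden (parity, ΔL, ΔJ fail)
(h) forbidden (parity fails)
(i) forbidden (parity, ΔL, ΔJ fail)
Total allowed: 1 of 9.

1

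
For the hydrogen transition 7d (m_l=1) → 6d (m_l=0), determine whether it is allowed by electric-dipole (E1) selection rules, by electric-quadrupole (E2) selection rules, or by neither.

E2

Δl = 2 − 2 = +0; l_i + l_f = 4.
Δm_l = -1.
E1 (Δl = ±1, |Δm_l| ≤ 1): not satisfied.
E2 (Δl = 0,±2, l_i+l_f ≥ 2, |Δm_l| ≤ 2): satisfied.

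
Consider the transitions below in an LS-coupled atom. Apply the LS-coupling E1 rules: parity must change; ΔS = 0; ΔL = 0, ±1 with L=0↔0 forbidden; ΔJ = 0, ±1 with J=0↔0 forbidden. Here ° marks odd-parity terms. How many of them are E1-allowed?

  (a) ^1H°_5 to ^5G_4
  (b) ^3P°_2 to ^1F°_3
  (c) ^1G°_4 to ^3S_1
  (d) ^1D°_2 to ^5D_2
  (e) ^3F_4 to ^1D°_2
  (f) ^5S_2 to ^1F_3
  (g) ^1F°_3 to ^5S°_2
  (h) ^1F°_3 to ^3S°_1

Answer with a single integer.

(a) forbidden (ΔS fails)
(b) forbidden (parity, ΔS, ΔL fail)
(c) forbidden (ΔS, ΔL, ΔJ fail)
(d) forbidden (ΔS fails)
(e) forbidden (ΔS, ΔJ fail)
(f) forbidden (parity, ΔS, ΔL fail)
(g) forbidden (parity, ΔS, ΔL fail)
(h) forbidden (parity, ΔS, ΔL, ΔJ fail)
Total allowed: 0 of 8.

0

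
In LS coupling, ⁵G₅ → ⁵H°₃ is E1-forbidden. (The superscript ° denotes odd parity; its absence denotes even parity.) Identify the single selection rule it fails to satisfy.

ΔL = 0, ±1 (not L=0↔0): L: 4 → 5, ΔL = +1 — satisfied.
ΔJ = 0, ±1 (not J=0↔0): J: 5 → 3, ΔJ = -2 — violated.
ΔS = 0: S: 2 → 2 — satisfied.
Parity must change: even → odd — satisfied.

the ΔJ = 0, ±1 rule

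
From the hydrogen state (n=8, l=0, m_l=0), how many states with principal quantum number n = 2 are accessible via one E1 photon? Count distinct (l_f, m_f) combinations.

3

E1 requires Δl = ±1, so l_f ∈ {-1, 1}; with 0 ≤ l_f ≤ n_f−1 = 1, the allowed l_f values are {1}.
For l_f = 1: m_f ∈ {m_i−1, m_i, m_i+1} ∩ [−1, 1] = {-1, 0, 1} → 3 states.
Total: 3.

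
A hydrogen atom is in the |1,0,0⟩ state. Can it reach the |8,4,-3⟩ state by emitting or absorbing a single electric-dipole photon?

l: 0 → 4 (Δl = +4). Δl = ±1 fails.
m_l: 0 → -3 (Δm_l = -3). |Δm_l| ≤ 1 fails.
The transition is electric-dipole forbidden.

forbidden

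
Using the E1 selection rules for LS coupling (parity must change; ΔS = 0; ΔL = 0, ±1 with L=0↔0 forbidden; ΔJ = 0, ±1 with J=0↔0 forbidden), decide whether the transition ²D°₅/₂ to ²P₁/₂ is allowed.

forbidden

Parity must change: odd → even — satisfied.
ΔS = 0: S: 1/2 → 1/2 — satisfied.
ΔL = 0, ±1 (not L=0↔0): L: 2 → 1, ΔL = -1 — satisfied.
ΔJ = 0, ±1 (not J=0↔0): J: 5/2 → 1/2, ΔJ = -2 — violated.
Rule(s) violated: ΔJ.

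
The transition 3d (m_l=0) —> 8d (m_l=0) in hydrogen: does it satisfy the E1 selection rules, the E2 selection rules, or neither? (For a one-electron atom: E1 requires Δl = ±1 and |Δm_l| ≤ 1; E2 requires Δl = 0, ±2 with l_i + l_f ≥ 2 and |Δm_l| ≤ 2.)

Δl = 2 − 2 = +0; l_i + l_f = 4.
Δm_l = +0.
E1 (Δl = ±1, |Δm_l| ≤ 1): not satisfied.
E2 (Δl = 0,±2, l_i+l_f ≥ 2, |Δm_l| ≤ 2): satisfied.

E2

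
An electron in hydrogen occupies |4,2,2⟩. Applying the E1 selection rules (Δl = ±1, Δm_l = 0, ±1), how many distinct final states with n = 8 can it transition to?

E1 requires Δl = ±1, so l_f ∈ {1, 3}; with 0 ≤ l_f ≤ n_f−1 = 7, the allowed l_f values are {1, 3}.
For l_f = 1: m_f ∈ {m_i−1, m_i, m_i+1} ∩ [−1, 1] = {1} → 1 state.
For l_f = 3: m_f ∈ {m_i−1, m_i, m_i+1} ∩ [−3, 3] = {1, 2, 3} → 3 states.
Total: 4.

4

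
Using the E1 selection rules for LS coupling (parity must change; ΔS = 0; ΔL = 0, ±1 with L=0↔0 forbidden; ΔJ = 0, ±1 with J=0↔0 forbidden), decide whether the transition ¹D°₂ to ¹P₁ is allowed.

Reading off the term symbols: S 0→0, L 2→1, J 2→1, parity odd→even.
Parity must change: odd → even — ok.
ΔS = 0: S: 0 → 0 — ok.
ΔL = 0, ±1 (not L=0↔0): L: 2 → 1, ΔL = -1 — ok.
ΔJ = 0, ±1 (not J=0↔0): J: 2 → 1, ΔJ = -1 — ok.
All four E1 rules are satisfied.

allowed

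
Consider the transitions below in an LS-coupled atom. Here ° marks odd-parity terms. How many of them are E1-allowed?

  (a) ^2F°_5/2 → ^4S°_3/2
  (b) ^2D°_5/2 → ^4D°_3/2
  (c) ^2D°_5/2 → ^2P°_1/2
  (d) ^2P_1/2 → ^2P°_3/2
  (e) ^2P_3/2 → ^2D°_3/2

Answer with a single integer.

(a) forbidden (parity, ΔS, ΔL fail)
(b) forbidden (parity, ΔS fail)
(c) forbidden (parity, ΔJ fail)
(d) allowed
(e) allowed
Total allowed: 2 of 5.

2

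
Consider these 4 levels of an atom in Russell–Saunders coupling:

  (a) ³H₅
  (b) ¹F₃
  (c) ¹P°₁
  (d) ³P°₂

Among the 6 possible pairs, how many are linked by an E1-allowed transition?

(a)–(b): forbidden (parity, ΔS, ΔL, ΔJ).
(a)–(c): forbidden (ΔS, ΔL, ΔJ).
(a)–(d): forbidden (ΔL, ΔJ).
(b)–(c): forbidden (ΔL, ΔJ).
(b)–(d): forbidden (ΔS, ΔL).
(c)–(d): forbidden (parity, ΔS).
Allowed pairs: 0 of 6.

0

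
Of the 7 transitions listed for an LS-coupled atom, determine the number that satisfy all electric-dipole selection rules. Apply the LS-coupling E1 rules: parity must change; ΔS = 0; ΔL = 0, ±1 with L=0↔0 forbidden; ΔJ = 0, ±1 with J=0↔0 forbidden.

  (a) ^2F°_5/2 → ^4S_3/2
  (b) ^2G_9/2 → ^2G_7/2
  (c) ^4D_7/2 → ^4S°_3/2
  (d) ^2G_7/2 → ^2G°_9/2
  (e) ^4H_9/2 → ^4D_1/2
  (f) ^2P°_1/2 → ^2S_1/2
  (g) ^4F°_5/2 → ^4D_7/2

3

(a) forbidden (ΔS, ΔL fail)
(b) forbidden (parity fails)
(c) forbidden (ΔL, ΔJ fail)
(d) allowed
(e) forbidden (parity, ΔL, ΔJ fail)
(f) allowed
(g) allowed
Total allowed: 3 of 7.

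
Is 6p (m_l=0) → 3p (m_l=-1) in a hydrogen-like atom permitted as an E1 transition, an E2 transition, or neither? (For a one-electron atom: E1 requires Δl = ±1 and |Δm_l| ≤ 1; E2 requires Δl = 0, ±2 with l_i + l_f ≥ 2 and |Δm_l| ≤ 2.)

E2

Δl = 1 − 1 = +0; l_i + l_f = 2.
Δm_l = -1.
E1 (Δl = ±1, |Δm_l| ≤ 1): not satisfied.
E2 (Δl = 0,±2, l_i+l_f ≥ 2, |Δm_l| ≤ 2): satisfied.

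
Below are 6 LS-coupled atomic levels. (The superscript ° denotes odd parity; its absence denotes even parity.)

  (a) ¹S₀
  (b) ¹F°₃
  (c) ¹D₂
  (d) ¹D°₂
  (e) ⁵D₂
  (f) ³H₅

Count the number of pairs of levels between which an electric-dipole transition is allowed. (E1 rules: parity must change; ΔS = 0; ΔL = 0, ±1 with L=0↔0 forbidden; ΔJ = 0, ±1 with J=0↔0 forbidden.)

2

(a)–(b): forbidden (ΔL, ΔJ).
(a)–(c): forbidden (parity, ΔL, ΔJ).
(a)–(d): forbidden (ΔL, ΔJ).
(a)–(e): forbidden (parity, ΔS, ΔL, ΔJ).
(a)–(f): forbidden (parity, ΔS, ΔL, ΔJ).
(b)–(c): allowed.
(b)–(d): forbidden (parity).
(b)–(e): forbidden (ΔS).
(b)–(f): forbidden (ΔS, ΔL, ΔJ).
(c)–(d): allowed.
(c)–(e): forbidden (parity, ΔS).
(c)–(f): forbidden (parity, ΔS, ΔL, ΔJ).
(d)–(e): forbidden (ΔS).
(d)–(f): forbidden (ΔS, ΔL, ΔJ).
(e)–(f): forbidden (parity, ΔS, ΔL, ΔJ).
Allowed pairs: 2 of 15.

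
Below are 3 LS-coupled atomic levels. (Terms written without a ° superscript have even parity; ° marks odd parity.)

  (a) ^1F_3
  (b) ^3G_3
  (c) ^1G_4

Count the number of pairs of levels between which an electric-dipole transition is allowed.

0

(a)–(b): forbidden (parity, ΔS).
(a)–(c): forbidden (parity).
(b)–(c): forbidden (parity, ΔS).
Allowed pairs: 0 of 3.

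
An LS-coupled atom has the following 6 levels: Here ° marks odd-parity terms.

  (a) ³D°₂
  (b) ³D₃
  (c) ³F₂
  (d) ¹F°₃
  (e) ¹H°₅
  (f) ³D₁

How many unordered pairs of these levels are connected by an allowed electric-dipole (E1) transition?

3

(a)–(b): allowed.
(a)–(c): allowed.
(a)–(d): forbidden (parity, ΔS).
(a)–(e): forbidden (parity, ΔS, ΔL, ΔJ).
(a)–(f): allowed.
(b)–(c): forbidden (parity).
(b)–(d): forbidden (ΔS).
(b)–(e): forbidden (ΔS, ΔL, ΔJ).
(b)–(f): forbidden (parity, ΔJ).
(c)–(d): forbidden (ΔS).
(c)–(e): forbidden (ΔS, ΔL, ΔJ).
(c)–(f): forbidden (parity).
(d)–(e): forbidden (parity, ΔL, ΔJ).
(d)–(f): forbidden (ΔS, ΔJ).
(e)–(f): forbidden (ΔS, ΔL, ΔJ).
Allowed pairs: 3 of 15.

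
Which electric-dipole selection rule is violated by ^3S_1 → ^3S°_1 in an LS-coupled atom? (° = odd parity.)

Initial level: S=1, L=0, J=1, parity even. Final level: S=1, L=0, J=1, parity odd.
Parity must change: even → odd — ok.
ΔS = 0: S: 1 → 1 — ok.
ΔL = 0, ±1 (not L=0↔0): L: 0 → 0, ΔL = +0 — fails.
ΔJ = 0, ±1 (not J=0↔0): J: 1 → 1, ΔJ = +0 — ok.

the L=0 ↔ L=0 exclusion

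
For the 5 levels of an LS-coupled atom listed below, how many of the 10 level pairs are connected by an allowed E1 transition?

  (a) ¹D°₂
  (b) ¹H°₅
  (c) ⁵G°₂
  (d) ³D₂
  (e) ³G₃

0

(a)–(b): forbidden (parity, ΔL, ΔJ).
(a)–(c): forbidden (parity, ΔS, ΔL).
(a)–(d): forbidden (ΔS).
(a)–(e): forbidden (ΔS, ΔL).
(b)–(c): forbidden (parity, ΔS, ΔJ).
(b)–(d): forbidden (ΔS, ΔL, ΔJ).
(b)–(e): forbidden (ΔS, ΔJ).
(c)–(d): forbidden (ΔS, ΔL).
(c)–(e): forbidden (ΔS).
(d)–(e): forbidden (parity, ΔL).
Allowed pairs: 0 of 10.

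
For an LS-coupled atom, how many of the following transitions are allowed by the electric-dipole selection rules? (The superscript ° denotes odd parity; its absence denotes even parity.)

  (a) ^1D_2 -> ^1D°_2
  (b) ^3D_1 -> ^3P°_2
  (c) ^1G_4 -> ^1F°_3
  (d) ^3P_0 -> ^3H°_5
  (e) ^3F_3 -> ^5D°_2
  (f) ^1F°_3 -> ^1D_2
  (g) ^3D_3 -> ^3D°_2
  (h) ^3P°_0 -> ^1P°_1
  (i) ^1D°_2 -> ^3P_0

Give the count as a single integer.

(a) allowed
(b) allowed
(c) allowed
(d) forbidden (ΔL, ΔJ fail)
(e) forbidden (ΔS fails)
(f) allowed
(g) allowed
(h) forbidden (parity, ΔS fail)
(i) forbidden (ΔS, ΔJ fail)
Total allowed: 5 of 9.

5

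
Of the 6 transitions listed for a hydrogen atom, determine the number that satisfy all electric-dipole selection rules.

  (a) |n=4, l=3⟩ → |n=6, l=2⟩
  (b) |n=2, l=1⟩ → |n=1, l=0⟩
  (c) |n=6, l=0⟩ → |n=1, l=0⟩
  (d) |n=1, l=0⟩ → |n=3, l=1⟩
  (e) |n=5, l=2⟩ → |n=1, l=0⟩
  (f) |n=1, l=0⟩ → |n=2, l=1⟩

(a) allowed
(b) allowed
(c) forbidden — Δl = +0 (E1 requires Δl = ±1)
(d) allowed
(e) forbidden — Δl = -2 (E1 requires Δl = ±1)
(f) allowed
Total allowed: 4 of 6.

4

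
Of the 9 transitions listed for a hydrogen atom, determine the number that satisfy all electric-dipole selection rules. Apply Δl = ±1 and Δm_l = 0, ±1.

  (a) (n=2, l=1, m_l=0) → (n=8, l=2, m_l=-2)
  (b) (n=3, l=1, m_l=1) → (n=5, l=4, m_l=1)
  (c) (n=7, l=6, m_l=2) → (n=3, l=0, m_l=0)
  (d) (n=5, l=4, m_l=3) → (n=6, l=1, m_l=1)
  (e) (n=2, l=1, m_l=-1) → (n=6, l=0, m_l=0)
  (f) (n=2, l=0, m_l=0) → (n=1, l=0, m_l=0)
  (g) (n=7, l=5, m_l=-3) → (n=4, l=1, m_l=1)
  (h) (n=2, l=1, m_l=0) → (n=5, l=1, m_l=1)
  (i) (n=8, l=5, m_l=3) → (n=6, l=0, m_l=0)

(a) forbidden — Δm_l = -2 (E1 requires Δm_l = 0, ±1)
(b) forbidden — Δl = +3 (E1 requires Δl = ±1)
(c) forbidden — Δl = -6 (E1 requires Δl = ±1); Δm_l = -2 (E1 requires Δm_l = 0, ±1)
(d) forbidden — Δl = -3 (E1 requires Δl = ±1); Δm_l = -2 (E1 requires Δm_l = 0, ±1)
(e) allowed
(f) forbidden — Δl = +0 (E1 requires Δl = ±1)
(g) forbidden — Δl = -4 (E1 requires Δl = ±1); Δm_l = +4 (E1 requires Δm_l = 0, ±1)
(h) forbidden — Δl = +0 (E1 requires Δl = ±1)
(i) forbidden — Δl = -5 (E1 requires Δl = ±1); Δm_l = -3 (E1 requires Δm_l = 0, ±1)
Total allowed: 1 of 9.

1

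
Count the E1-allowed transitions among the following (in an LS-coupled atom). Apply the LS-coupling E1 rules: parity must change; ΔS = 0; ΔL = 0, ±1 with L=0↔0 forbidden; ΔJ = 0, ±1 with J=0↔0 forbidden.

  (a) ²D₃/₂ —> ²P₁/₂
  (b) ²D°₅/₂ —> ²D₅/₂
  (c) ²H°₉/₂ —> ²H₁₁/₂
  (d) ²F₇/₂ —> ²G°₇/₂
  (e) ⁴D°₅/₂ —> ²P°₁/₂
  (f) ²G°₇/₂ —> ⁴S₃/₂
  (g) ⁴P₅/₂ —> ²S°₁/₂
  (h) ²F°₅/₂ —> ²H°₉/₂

3

(a) forbidden (parity fails)
(b) allowed
(c) allowed
(d) allowed
(e) forbidden (parity, ΔS, ΔJ fail)
(f) forbidden (ΔS, ΔL, ΔJ fail)
(g) forbidden (ΔS, ΔJ fail)
(h) forbidden (parity, ΔL, ΔJ fail)
Total allowed: 3 of 8.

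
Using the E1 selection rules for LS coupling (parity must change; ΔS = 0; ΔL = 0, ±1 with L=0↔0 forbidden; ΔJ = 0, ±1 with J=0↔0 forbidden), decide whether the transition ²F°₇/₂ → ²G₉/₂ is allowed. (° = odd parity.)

Reading off the term symbols: S 1/2→1/2, L 3→4, J 7/2→9/2, parity odd→even.
ΔL = 0, ±1 (not L=0↔0): L: 3 → 4, ΔL = +1 — satisfied.
ΔS = 0: S: 1/2 → 1/2 — satisfied.
Parity must change: odd → even — satisfied.
ΔJ = 0, ±1 (not J=0↔0): J: 7/2 → 9/2, ΔJ = +1 — satisfied.
All four E1 rules are satisfied.

allowed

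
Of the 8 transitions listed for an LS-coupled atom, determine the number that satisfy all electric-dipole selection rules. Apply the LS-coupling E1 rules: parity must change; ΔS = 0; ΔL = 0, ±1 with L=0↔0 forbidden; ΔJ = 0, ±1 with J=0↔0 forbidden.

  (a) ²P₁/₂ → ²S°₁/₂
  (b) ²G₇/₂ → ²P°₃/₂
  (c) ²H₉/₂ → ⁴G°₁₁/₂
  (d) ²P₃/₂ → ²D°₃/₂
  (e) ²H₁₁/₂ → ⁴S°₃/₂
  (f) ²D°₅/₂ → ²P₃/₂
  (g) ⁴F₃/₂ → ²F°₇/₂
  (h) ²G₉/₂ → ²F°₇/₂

(a) allowed
(b) forbidden (ΔL, ΔJ fail)
(c) forbidden (ΔS fails)
(d) allowed
(e) forbidden (ΔS, ΔL, ΔJ fail)
(f) allowed
(g) forbidden (ΔS, ΔJ fail)
(h) allowed
Total allowed: 4 of 8.

4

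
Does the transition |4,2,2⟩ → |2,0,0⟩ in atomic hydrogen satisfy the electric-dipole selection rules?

forbidden

Initial l = 2, final l = 0, so Δl = -2. E1 requires Δl = ±1: fails.
m_l: 2 → 0 (Δm_l = -2). |Δm_l| ≤ 1 fails.
The transition is electric-dipole forbidden.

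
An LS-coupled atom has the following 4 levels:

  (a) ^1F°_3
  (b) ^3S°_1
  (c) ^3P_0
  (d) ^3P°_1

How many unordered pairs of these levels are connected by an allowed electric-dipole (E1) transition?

2

(a)–(b): forbidden (parity, ΔS, ΔL, ΔJ).
(a)–(c): forbidden (ΔS, ΔL, ΔJ).
(a)–(d): forbidden (parity, ΔS, ΔL, ΔJ).
(b)–(c): allowed.
(b)–(d): forbidden (parity).
(c)–(d): allowed.
Allowed pairs: 2 of 6.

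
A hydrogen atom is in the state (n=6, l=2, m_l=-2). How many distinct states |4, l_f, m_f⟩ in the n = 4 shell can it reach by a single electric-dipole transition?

4

E1 requires Δl = ±1, so l_f ∈ {1, 3}; with 0 ≤ l_f ≤ n_f−1 = 3, the allowed l_f values are {1, 3}.
For l_f = 1: m_f ∈ {m_i−1, m_i, m_i+1} ∩ [−1, 1] = {-1} → 1 state.
For l_f = 3: m_f ∈ {m_i−1, m_i, m_i+1} ∩ [−3, 3] = {-3, -2, -1} → 3 states.
Total: 4.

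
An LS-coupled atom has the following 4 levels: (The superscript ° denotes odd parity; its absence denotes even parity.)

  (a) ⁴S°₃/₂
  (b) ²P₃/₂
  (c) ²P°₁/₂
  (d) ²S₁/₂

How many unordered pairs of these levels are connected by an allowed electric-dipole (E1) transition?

2

(a)–(b): forbidden (ΔS).
(a)–(c): forbidden (parity, ΔS).
(a)–(d): forbidden (ΔS, ΔL).
(b)–(c): allowed.
(b)–(d): forbidden (parity).
(c)–(d): allowed.
Allowed pairs: 2 of 6.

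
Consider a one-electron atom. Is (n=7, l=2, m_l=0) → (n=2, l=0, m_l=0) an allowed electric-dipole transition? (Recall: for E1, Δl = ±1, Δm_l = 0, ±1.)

forbidden

Δl = 0 − 2 = -2; the E1 rule Δl = ±1 is fails.
m_l: 0 → 0 (Δm_l = +0). |Δm_l| ≤ 1 ok.
The transition is electric-dipole forbidden.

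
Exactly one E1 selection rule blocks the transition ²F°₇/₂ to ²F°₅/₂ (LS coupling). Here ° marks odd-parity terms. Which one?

parity

Parity must change: odd → odd — fails.
ΔS = 0: S: 1/2 → 1/2 — ok.
ΔL = 0, ±1 (not L=0↔0): L: 3 → 3, ΔL = +0 — ok.
ΔJ = 0, ±1 (not J=0↔0): J: 7/2 → 5/2, ΔJ = -1 — ok.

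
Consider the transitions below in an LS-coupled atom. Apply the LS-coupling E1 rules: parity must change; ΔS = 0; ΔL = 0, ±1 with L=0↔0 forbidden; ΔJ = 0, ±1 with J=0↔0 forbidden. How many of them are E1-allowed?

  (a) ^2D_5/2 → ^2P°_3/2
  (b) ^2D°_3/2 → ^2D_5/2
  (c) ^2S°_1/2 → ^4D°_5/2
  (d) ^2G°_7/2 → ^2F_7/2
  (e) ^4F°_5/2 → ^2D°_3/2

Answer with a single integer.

(a) allowed
(b) allowed
(c) forbidden (parity, ΔS, ΔL, ΔJ fail)
(d) allowed
(e) forbidden (parity, ΔS fail)
Total allowed: 3 of 5.

3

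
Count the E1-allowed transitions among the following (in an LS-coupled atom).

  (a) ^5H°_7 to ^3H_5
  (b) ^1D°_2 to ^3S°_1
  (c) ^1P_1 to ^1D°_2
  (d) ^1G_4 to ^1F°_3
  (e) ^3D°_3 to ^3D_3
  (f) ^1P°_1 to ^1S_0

(a) forbidden (ΔS, ΔJ fail)
(b) forbidden (parity, ΔS, ΔL fail)
(c) allowed
(d) allowed
(e) allowed
(f) allowed
Total allowed: 4 of 6.

4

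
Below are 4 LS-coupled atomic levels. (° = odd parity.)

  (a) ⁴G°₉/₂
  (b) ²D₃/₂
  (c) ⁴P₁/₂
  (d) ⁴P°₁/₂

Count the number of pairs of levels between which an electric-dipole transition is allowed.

1

(a)–(b): forbidden (ΔS, ΔL, ΔJ).
(a)–(c): forbidden (ΔL, ΔJ).
(a)–(d): forbidden (parity, ΔL, ΔJ).
(b)–(c): forbidden (parity, ΔS).
(b)–(d): forbidden (ΔS).
(c)–(d): allowed.
Allowed pairs: 1 of 6.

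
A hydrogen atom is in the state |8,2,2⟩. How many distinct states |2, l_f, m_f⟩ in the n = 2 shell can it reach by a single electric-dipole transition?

E1 requires Δl = ±1, so l_f ∈ {1, 3}; with 0 ≤ l_f ≤ n_f−1 = 1, the allowed l_f values are {1}.
For l_f = 1: m_f ∈ {m_i−1, m_i, m_i+1} ∩ [−1, 1] = {1} → 1 state.
Total: 1.

1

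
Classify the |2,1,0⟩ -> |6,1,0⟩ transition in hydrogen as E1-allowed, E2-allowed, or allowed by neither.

Δl = 1 − 1 = +0; l_i + l_f = 2.
Δm_l = +0.
E1 (Δl = ±1, |Δm_l| ≤ 1): not satisfied.
E2 (Δl = 0,±2, l_i+l_f ≥ 2, |Δm_l| ≤ 2): satisfied.

E2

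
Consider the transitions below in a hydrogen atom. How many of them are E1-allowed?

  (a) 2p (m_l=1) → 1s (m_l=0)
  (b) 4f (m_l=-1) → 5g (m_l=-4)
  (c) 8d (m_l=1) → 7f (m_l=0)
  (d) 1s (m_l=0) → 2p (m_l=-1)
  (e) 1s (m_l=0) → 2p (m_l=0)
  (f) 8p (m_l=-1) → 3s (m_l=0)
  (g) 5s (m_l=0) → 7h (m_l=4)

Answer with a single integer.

(a) allowed
(b) forbidden — Δm_l = -3 (E1 requires Δm_l = 0, ±1)
(c) allowed
(d) allowed
(e) allowed
(f) allowed
(g) forbidden — Δl = +5 (E1 requires Δl = ±1); Δm_l = +4 (E1 requires Δm_l = 0, ±1)
Total allowed: 5 of 7.

5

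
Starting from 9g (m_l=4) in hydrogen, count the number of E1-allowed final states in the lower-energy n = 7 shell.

E1 requires Δl = ±1, so l_f ∈ {3, 5}; with 0 ≤ l_f ≤ n_f−1 = 6, the allowed l_f values are {3, 5}.
For l_f = 3: m_f ∈ {m_i−1, m_i, m_i+1} ∩ [−3, 3] = {3} → 1 state.
For l_f = 5: m_f ∈ {m_i−1, m_i, m_i+1} ∩ [−5, 5] = {3, 4, 5} → 3 states.
Total: 4.

4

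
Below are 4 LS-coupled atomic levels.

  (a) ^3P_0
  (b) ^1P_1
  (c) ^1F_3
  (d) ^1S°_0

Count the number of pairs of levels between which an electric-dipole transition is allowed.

(a)–(b): forbidden (parity, ΔS).
(a)–(c): forbidden (parity, ΔS, ΔL, ΔJ).
(a)–(d): forbidden (ΔS, ΔJ).
(b)–(c): forbidden (parity, ΔL, ΔJ).
(b)–(d): allowed.
(c)–(d): forbidden (ΔL, ΔJ).
Allowed pairs: 1 of 6.

1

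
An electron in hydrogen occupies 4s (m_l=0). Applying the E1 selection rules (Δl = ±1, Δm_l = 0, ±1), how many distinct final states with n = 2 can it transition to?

E1 requires Δl = ±1, so l_f ∈ {-1, 1}; with 0 ≤ l_f ≤ n_f−1 = 1, the allowed l_f values are {1}.
For l_f = 1: m_f ∈ {m_i−1, m_i, m_i+1} ∩ [−1, 1] = {-1, 0, 1} → 3 states.
Total: 3.

3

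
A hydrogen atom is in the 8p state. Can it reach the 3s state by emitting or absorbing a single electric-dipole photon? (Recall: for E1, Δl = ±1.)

allowed

l: 1 → 0 (Δl = -1). Δl = ±1 ✓.
All E1 selection rules are satisfied.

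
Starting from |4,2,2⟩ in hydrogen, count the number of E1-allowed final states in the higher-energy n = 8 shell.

4

E1 requires Δl = ±1, so l_f ∈ {1, 3}; with 0 ≤ l_f ≤ n_f−1 = 7, the allowed l_f values are {1, 3}.
For l_f = 1: m_f ∈ {m_i−1, m_i, m_i+1} ∩ [−1, 1] = {1} → 1 state.
For l_f = 3: m_f ∈ {m_i−1, m_i, m_i+1} ∩ [−3, 3] = {1, 2, 3} → 3 states.
Total: 4.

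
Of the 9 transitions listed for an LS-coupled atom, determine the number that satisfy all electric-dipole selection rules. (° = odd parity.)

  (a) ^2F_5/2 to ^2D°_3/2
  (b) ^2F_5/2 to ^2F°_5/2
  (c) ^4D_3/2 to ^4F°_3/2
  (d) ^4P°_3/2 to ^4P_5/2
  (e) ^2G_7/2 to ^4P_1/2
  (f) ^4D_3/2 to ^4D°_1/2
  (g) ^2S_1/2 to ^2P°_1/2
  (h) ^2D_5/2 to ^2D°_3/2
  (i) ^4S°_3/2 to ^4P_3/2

8

(a) allowed
(b) allowed
(c) allowed
(d) allowed
(e) forbidden (parity, ΔS, ΔL, ΔJ fail)
(f) allowed
(g) allowed
(h) allowed
(i) allowed
Total allowed: 8 of 9.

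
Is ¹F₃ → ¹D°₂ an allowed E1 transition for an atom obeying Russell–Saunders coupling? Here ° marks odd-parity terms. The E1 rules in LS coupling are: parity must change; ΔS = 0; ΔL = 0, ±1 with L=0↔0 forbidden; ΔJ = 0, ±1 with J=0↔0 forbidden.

allowed

Reading off the term symbols: S 0→0, L 3→2, J 3→2, parity even→odd.
Parity must change: even → odd — passes.
ΔS = 0: S: 0 → 0 — passes.
ΔL = 0, ±1 (not L=0↔0): L: 3 → 2, ΔL = -1 — passes.
ΔJ = 0, ±1 (not J=0↔0): J: 3 → 2, ΔJ = -1 — passes.
All four E1 rules are satisfied.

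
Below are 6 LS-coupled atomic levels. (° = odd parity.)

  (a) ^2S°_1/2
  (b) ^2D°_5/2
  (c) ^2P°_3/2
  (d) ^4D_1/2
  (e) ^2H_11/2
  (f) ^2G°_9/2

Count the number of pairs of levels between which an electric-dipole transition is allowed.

(a)–(b): forbidden (parity, ΔL, ΔJ).
(a)–(c): forbidden (parity).
(a)–(d): forbidden (ΔS, ΔL).
(a)–(e): forbidden (ΔL, ΔJ).
(a)–(f): forbidden (parity, ΔL, ΔJ).
(b)–(c): forbidden (parity).
(b)–(d): forbidden (ΔS, ΔJ).
(b)–(e): forbidden (ΔL, ΔJ).
(b)–(f): forbidden (parity, ΔL, ΔJ).
(c)–(d): forbidden (ΔS).
(c)–(e): forbidden (ΔL, ΔJ).
(c)–(f): forbidden (parity, ΔL, ΔJ).
(d)–(e): forbidden (parity, ΔS, ΔL, ΔJ).
(d)–(f): forbidden (ΔS, ΔL, ΔJ).
(e)–(f): allowed.
Allowed pairs: 1 of 15.

1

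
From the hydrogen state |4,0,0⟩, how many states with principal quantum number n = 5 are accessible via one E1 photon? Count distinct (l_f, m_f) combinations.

3

E1 requires Δl = ±1, so l_f ∈ {-1, 1}; with 0 ≤ l_f ≤ n_f−1 = 4, the allowed l_f values are {1}.
For l_f = 1: m_f ∈ {m_i−1, m_i, m_i+1} ∩ [−1, 1] = {-1, 0, 1} → 3 states.
Total: 3.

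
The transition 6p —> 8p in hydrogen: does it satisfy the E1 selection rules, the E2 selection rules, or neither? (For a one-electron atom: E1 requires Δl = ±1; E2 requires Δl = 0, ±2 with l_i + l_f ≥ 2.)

Δl = 1 − 1 = +0; l_i + l_f = 2.
E1 (Δl = ±1): not satisfied.
E2 (Δl = 0,±2, l_i+l_f ≥ 2): satisfied.

E2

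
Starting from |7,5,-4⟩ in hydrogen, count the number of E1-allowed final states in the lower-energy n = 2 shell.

E1 requires l_f ∈ {4, 6}, but neither lies in [0, 1], so no final state is reachable.
Total: 0.

0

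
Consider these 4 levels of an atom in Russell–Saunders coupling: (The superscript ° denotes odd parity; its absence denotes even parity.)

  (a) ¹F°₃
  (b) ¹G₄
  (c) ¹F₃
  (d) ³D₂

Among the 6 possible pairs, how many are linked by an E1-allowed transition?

(a)–(b): allowed.
(a)–(c): allowed.
(a)–(d): forbidden (ΔS).
(b)–(c): forbidden (parity).
(b)–(d): forbidden (parity, ΔS, ΔL, ΔJ).
(c)–(d): forbidden (parity, ΔS).
Allowed pairs: 2 of 6.

2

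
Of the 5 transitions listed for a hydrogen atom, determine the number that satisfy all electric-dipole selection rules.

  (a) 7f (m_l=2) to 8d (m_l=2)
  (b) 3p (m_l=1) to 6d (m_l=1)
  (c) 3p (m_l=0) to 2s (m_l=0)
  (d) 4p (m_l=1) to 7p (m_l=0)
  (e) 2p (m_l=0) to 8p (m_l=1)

3

(a) allowed
(b) allowed
(c) allowed
(d) forbidden — Δl = +0 (E1 requires Δl = ±1)
(e) forbidden — Δl = +0 (E1 requires Δl = ±1)
Total allowed: 3 of 5.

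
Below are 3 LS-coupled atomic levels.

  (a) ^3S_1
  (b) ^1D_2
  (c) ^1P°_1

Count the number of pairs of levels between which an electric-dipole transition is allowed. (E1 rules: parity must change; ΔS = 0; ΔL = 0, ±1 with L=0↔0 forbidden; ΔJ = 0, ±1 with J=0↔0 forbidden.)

1

(a)–(b): forbidden (parity, ΔS, ΔL).
(a)–(c): forbidden (ΔS).
(b)–(c): allowed.
Allowed pairs: 1 of 3.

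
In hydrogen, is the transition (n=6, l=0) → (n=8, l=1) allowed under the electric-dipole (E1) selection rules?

Initial l = 0, final l = 1, so Δl = +1. E1 requires Δl = ±1: ✓.
All E1 selection rules are satisfied.

allowed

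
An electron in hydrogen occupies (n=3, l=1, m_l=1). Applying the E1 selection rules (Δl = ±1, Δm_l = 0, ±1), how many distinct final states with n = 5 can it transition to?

E1 requires Δl = ±1, so l_f ∈ {0, 2}; with 0 ≤ l_f ≤ n_f−1 = 4, the allowed l_f values are {0, 2}.
For l_f = 0: m_f ∈ {m_i−1, m_i, m_i+1} ∩ [−0, 0] = {0} → 1 state.
For l_f = 2: m_f ∈ {m_i−1, m_i, m_i+1} ∩ [−2, 2] = {0, 1, 2} → 3 states.
Total: 4.

4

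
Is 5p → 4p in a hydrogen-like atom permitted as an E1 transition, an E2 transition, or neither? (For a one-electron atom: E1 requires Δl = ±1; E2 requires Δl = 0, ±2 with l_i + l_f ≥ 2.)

E2

Δl = 1 − 1 = +0; l_i + l_f = 2.
E1 (Δl = ±1): not satisfied.
E2 (Δl = 0,±2, l_i+l_f ≥ 2): satisfied.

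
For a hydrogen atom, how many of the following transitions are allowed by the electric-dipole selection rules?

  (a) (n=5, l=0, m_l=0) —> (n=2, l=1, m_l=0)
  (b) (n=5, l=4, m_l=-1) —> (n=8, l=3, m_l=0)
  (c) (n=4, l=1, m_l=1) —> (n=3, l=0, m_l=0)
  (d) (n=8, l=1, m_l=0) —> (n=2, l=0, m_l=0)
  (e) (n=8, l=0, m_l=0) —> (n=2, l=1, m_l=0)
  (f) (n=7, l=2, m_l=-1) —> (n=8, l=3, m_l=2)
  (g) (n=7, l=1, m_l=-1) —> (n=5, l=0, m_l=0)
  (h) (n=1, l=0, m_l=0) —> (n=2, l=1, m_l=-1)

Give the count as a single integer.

(a) allowed
(b) allowed
(c) allowed
(d) allowed
(e) allowed
(f) forbidden — Δm_l = +3 (E1 requires Δm_l = 0, ±1)
(g) allowed
(h) allowed
Total allowed: 7 of 8.

7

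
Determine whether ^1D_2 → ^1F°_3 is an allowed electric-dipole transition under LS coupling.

Initial level: S=0, L=2, J=2, parity even. Final level: S=0, L=3, J=3, parity odd.
ΔJ = 0, ±1 (not J=0↔0): J: 2 → 3, ΔJ = +1 — ok.
Parity must change: even → odd — ok.
ΔL = 0, ±1 (not L=0↔0): L: 2 → 3, ΔL = +1 — ok.
ΔS = 0: S: 0 → 0 — ok.
All four E1 rules are satisfied.

allowed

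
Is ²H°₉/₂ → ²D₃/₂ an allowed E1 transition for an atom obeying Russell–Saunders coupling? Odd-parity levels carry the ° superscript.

Initial level: S=1/2, L=5, J=9/2, parity odd. Final level: S=1/2, L=2, J=3/2, parity even.
ΔJ = 0, ±1 (not J=0↔0): J: 9/2 → 3/2, ΔJ = -3 — ✗.
ΔS = 0: S: 1/2 → 1/2 — ✓.
ΔL = 0, ±1 (not L=0↔0): L: 5 → 2, ΔL = -3 — ✗.
Parity must change: odd → even — ✓.
Rule(s) violated: ΔL, ΔJ.

forbidden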